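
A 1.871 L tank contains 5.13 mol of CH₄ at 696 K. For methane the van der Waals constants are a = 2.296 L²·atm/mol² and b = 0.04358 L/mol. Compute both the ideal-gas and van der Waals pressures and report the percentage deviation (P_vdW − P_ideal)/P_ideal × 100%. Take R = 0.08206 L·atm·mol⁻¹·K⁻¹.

2.55 %

Ideal: P_ideal = nRT/V = (5.13)(0.08206)(696)/1.871 = 156.597 atm
vdW: P = nRT/(V − nb) − a n²/V² = 292.994/1.64743 − 60.4236/3.50064 = 177.849 − 17.2607 = 160.588 atm
% deviation = (160.588 − 156.597)/156.597 × 100% = 2.55%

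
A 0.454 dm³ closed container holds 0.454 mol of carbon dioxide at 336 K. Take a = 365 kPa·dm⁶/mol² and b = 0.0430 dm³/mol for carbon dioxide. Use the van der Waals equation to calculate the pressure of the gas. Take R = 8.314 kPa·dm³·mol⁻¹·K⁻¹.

P = nRT/(V − nb) − a n²/V²
nRT/(V − nb) = (0.454)(8.314)(336)/(0.454 − 0.454×0.0430) = 1268.3/0.43448 = 2919.1 kPa
a n²/V² = (365)(0.454)²/(0.454)² = 365.00 kPa
P = 2919.1 − 365.00 = 2554 kPa

P ≈ 2554 kPa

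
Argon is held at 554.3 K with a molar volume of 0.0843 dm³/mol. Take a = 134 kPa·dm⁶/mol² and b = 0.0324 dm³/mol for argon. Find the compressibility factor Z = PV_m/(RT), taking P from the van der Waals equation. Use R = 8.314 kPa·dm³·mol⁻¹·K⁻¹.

P = RT/(V_m − b) − a/V_m² = (8.314)(554.3)/(0.0843 − 0.0324) − 134/(0.0843)²
  = 4608.5/0.051900 − 18856 = 88796 − 18856 = 69940 kPa
Z = PV_m/(RT) = (69940)(0.0843)/((8.314)(554.3)) = 5895.9/4608.5 = 1.279

Z ≈ 1.279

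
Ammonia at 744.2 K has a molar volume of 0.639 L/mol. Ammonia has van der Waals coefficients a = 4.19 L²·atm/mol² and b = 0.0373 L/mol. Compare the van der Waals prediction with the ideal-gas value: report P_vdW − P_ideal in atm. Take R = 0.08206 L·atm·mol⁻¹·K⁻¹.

Ideal: P_ideal = RT/V_m = (0.08206)(744.2)/0.639 = 95.5697 atm
vdW: P = RT/(V_m − b) − a/V_m² = 61.0691/0.601700 − 4.19/0.408321 = 101.494 − 10.2615 = 91.233 atm
ΔP = 91.233 − 95.5697 = -4.34 atm

ΔP ≈ -4.34 atm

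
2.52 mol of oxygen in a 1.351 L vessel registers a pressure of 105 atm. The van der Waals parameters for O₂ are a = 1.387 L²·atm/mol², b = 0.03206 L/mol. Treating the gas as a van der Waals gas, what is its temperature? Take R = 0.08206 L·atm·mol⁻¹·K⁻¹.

T ≈ 674.6 K

T = (P + a n²/V²)(V − nb)/(nR)
P + a n²/V² = 105 + (1.387)(2.52)²/(1.351)² = 109.83 atm
V − nb = 1.351 − (2.52)(0.03206) = 1.2702 L
T = (109.83)(1.2702)/((2.52)(0.08206)) = 674.6 K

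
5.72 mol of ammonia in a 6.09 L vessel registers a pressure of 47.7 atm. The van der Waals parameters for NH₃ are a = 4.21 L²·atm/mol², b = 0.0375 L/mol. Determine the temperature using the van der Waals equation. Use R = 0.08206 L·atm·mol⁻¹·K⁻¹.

T ≈ 643.6 K

T = (P + a n²/V²)(V − nb)/(nR)
P + a n²/V² = 47.7 + (4.21)(5.72)²/(6.09)² = 51.414 atm
V − nb = 6.09 − (5.72)(0.0375) = 5.8755 L
T = (51.414)(5.8755)/((5.72)(0.08206)) = 643.6 K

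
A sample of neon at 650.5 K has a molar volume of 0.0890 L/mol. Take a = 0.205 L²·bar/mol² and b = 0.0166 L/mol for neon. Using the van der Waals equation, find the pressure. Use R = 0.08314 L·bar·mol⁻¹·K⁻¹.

P = RT/(V_m − b) − a/V_m²
RT/(V_m − b) = (0.08314)(650.5)/(0.0890 − 0.0166) = 54.083/0.072400 = 747.00 bar
a/V_m² = 0.205/(0.0890)² = 25.881 bar
P = 747.00 − 25.881 = 721.1 bar

P ≈ 721.1 bar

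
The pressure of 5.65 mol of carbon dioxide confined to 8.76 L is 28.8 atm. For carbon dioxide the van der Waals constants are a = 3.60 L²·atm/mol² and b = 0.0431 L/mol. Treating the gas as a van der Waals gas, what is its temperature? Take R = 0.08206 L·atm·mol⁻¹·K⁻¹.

T = (P + a n²/V²)(V − nb)/(nR)
P + a n²/V² = 28.8 + (3.60)(5.65)²/(8.76)² = 30.298 atm
V − nb = 8.76 − (5.65)(0.0431) = 8.5165 L
T = (30.298)(8.5165)/((5.65)(0.08206)) = 556.5 K

T ≈ 556.5 K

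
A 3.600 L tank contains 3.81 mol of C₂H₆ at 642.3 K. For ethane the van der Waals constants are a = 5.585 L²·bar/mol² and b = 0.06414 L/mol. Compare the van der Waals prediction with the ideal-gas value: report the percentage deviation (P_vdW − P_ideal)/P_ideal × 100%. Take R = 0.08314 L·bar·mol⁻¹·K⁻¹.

-3.79 %

Ideal: P_ideal = nRT/V = (3.81)(0.08314)(642.3)/3.600 = 56.5159 bar
vdW: P = nRT/(V − nb) − a n²/V² = 203.457/3.35563 − 81.0724/12.9600 = 60.6315 − 6.25559 = 54.3759 bar
% deviation = (54.3759 − 56.5159)/56.5159 × 100% = -3.79%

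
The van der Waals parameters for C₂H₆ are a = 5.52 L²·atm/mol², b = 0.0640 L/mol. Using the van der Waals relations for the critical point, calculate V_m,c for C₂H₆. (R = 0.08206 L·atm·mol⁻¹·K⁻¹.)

V_m,c ≈ 0.1920 L/mol

For a van der Waals gas, V_m,c = 3b.
V_m,c = 3×0.0640 = 0.1920 L/mol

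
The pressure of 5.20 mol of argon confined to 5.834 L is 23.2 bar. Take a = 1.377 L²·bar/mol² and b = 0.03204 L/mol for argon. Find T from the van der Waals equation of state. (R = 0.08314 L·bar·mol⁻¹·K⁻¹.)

T = (P + a n²/V²)(V − nb)/(nR)
P + a n²/V² = 23.2 + (1.377)(5.20)²/(5.834)² = 24.294 bar
V − nb = 5.834 − (5.20)(0.03204) = 5.6674 L
T = (24.294)(5.6674)/((5.20)(0.08314)) = 318.5 K

T ≈ 318.5 K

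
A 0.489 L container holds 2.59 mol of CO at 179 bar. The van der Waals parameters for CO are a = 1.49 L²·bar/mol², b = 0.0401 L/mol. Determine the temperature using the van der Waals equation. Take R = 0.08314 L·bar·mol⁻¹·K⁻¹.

T = (P + a n²/V²)(V − nb)/(nR)
P + a n²/V² = 179 + (1.49)(2.59)²/(0.489)² = 220.80 bar
V − nb = 0.489 − (2.59)(0.0401) = 0.38514 L
T = (220.80)(0.38514)/((2.59)(0.08314)) = 394.9 K

T ≈ 394.9 K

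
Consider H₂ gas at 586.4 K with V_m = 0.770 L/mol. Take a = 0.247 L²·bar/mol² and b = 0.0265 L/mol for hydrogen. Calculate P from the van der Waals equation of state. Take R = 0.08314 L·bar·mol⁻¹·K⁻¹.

P = RT/(V_m − b) − a/V_m²
RT/(V_m − b) = (0.08314)(586.4)/(0.770 − 0.0265) = 48.753/0.74350 = 65.572 bar
a/V_m² = 0.247/(0.770)² = 0.41660 bar
P = 65.572 − 0.41660 = 65.16 bar

P ≈ 65.16 bar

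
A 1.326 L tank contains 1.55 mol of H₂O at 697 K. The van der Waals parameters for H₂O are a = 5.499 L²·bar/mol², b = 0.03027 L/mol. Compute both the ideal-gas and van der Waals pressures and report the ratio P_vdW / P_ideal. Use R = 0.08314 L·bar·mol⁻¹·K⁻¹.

Ideal: P_ideal = nRT/V = (1.55)(0.08314)(697)/1.326 = 67.7378 bar
vdW: P = nRT/(V − nb) − a n²/V² = 89.8203/1.27908 − 13.2113/1.75828 = 70.2226 − 7.51376 = 62.7088 bar
Ratio = 62.7088/67.7378 = 0.9258

P_vdW / P_ideal ≈ 0.9258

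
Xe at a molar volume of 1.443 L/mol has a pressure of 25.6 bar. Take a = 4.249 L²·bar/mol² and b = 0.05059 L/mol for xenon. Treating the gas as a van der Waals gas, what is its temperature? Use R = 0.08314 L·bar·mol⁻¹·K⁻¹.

T ≈ 462.9 K

T = (P + a/V_m²)(V_m − b)/R
P + a/V_m² = 25.6 + 4.249/(1.443)² = 27.641 bar
V_m − b = 1.443 − 0.05059 = 1.3924 L/mol
T = (27.641)(1.3924)/0.08314 = 462.9 K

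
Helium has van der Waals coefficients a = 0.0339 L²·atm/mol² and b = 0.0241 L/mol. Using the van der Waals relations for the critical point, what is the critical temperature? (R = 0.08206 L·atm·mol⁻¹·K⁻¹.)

T_c ≈ 5.079 K

For a van der Waals gas, T_c = 8a/(27Rb).
T_c = 8×0.0339/(27×0.08206×0.0241) = 0.27120/0.053396 = 5.079 K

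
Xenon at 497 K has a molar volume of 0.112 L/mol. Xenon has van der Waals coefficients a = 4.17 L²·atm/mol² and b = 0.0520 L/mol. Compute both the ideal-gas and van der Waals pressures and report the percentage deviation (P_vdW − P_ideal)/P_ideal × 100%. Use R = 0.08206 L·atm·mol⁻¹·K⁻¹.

Ideal: P_ideal = RT/V_m = (0.08206)(497)/0.112 = 364.141 atm
vdW: P = RT/(V_m − b) − a/V_m² = 40.7838/0.0600000 − 4.17/0.0125440 = 679.730 − 332.430 = 347.300 atm
% deviation = (347.300 − 364.141)/364.141 × 100% = -4.62%

-4.62 %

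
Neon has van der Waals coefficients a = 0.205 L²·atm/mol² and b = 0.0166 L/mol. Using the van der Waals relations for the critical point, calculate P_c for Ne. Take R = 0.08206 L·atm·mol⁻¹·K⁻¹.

P_c ≈ 27.55 atm

For a van der Waals gas, P_c = a/(27b²).
P_c = 0.205/(27×(0.0166)²) = 0.205/0.0074401 = 27.55 atm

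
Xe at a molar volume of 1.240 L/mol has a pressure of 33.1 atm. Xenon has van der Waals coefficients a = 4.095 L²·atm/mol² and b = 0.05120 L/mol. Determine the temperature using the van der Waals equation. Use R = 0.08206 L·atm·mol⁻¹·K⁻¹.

T = (P + a/V_m²)(V_m − b)/R
P + a/V_m² = 33.1 + 4.095/(1.240)² = 35.763 atm
V_m − b = 1.240 − 0.05120 = 1.1888 L/mol
T = (35.763)(1.1888)/0.08206 = 518.1 K

T ≈ 518.1 K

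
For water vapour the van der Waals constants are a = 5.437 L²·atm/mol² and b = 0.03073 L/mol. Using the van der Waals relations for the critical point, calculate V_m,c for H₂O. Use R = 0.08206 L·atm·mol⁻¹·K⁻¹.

For a van der Waals gas, V_m,c = 3b.
V_m,c = 3×0.03073 = 0.09219 L/mol

V_m,c ≈ 0.09219 L/mol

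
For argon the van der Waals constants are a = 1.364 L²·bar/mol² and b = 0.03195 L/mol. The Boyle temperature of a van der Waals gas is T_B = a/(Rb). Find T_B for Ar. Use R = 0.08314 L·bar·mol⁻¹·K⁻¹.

T_B ≈ 513.5 K

For a van der Waals gas the second virial coefficient B₂ = b − a/(RT) vanishes at T_B = a/(Rb).
T_B = 1.364/(0.08314×0.03195) = 1.364/0.0026563 = 513.5 K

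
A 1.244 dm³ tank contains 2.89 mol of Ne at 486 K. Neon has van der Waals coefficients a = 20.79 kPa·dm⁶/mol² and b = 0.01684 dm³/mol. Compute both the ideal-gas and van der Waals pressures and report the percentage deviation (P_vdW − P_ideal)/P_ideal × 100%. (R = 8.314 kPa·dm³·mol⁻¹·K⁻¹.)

Ideal: P_ideal = nRT/V = (2.89)(8.314)(486)/1.244 = 9386.93 kPa
vdW: P = nRT/(V − nb) − a n²/V² = 11677.3/1.19533 − 173.640/1.54754 = 9769.10 − 112.204 = 9656.90 kPa
% deviation = (9656.90 − 9386.93)/9386.93 × 100% = 2.88%

2.88 %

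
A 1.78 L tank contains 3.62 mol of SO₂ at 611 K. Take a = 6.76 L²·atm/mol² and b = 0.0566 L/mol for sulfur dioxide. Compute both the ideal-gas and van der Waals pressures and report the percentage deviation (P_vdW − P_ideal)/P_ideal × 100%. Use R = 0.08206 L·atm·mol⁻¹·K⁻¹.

-14.41 %

Ideal: P_ideal = nRT/V = (3.62)(0.08206)(611)/1.78 = 101.967 atm
vdW: P = nRT/(V − nb) − a n²/V² = 181.502/1.57511 − 88.5857/3.16840 = 115.231 − 27.9591 = 87.272 atm
% deviation = (87.272 − 101.967)/101.967 × 100% = -14.41%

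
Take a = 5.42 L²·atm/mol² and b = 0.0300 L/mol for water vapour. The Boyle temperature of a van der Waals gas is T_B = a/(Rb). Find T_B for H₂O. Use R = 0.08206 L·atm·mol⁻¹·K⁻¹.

For a van der Waals gas the second virial coefficient B₂ = b − a/(RT) vanishes at T_B = a/(Rb).
T_B = 5.42/(0.08206×0.0300) = 5.42/0.0024618 = 2202 K

T_B ≈ 2202 K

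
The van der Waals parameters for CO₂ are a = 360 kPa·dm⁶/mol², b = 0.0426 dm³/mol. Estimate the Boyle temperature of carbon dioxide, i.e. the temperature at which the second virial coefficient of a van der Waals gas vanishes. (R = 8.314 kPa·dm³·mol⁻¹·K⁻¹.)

T_B ≈ 1016 K

For a van der Waals gas the second virial coefficient B₂ = b − a/(RT) vanishes at T_B = a/(Rb).
T_B = 360/(8.314×0.0426) = 360/0.35418 = 1016 K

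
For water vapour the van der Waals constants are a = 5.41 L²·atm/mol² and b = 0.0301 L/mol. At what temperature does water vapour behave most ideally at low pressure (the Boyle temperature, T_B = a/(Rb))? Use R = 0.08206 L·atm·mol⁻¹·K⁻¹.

T_B ≈ 2190 K

For a van der Waals gas the second virial coefficient B₂ = b − a/(RT) vanishes at T_B = a/(Rb).
T_B = 5.41/(0.08206×0.0301) = 5.41/0.0024700 = 2190 K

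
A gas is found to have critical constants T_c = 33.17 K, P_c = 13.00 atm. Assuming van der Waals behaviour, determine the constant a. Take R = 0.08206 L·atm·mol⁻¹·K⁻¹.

a ≈ 0.2404 L²·atm/mol²

From T_c = 8a/(27Rb) and P_c = a/(27b²): a = 27 R² T_c²/(64 P_c).
a = 27×(0.08206)²×(33.17)²/(64×13.00) = 200.04/832.00 = 0.2404 L²·atm/mol²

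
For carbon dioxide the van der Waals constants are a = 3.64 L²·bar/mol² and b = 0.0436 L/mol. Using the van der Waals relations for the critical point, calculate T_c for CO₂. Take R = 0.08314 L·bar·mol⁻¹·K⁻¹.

T_c ≈ 297.5 K

For a van der Waals gas, T_c = 8a/(27Rb).
T_c = 8×3.64/(27×0.08314×0.0436) = 29.120/0.097872 = 297.5 K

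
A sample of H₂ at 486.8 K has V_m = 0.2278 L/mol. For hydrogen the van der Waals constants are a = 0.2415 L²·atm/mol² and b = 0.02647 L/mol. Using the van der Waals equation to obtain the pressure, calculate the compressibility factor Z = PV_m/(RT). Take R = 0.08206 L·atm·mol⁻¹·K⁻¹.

P = RT/(V_m − b) − a/V_m² = (0.08206)(486.8)/(0.2278 − 0.02647) − 0.2415/(0.2278)²
  = 39.947/0.20133 − 4.6538 = 198.42 − 4.6538 = 193.77 atm
Z = PV_m/(RT) = (193.77)(0.2278)/((0.08206)(486.8)) = 44.141/39.947 = 1.105

Z ≈ 1.105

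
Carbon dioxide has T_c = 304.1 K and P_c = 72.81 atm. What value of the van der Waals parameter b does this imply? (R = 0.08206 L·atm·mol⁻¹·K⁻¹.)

b ≈ 0.04284 L/mol

From T_c = 8a/(27Rb) and P_c = a/(27b²): b = R T_c/(8 P_c).
b = (0.08206)(304.1)/(8×72.81) = 24.954/582.48 = 0.04284 L/mol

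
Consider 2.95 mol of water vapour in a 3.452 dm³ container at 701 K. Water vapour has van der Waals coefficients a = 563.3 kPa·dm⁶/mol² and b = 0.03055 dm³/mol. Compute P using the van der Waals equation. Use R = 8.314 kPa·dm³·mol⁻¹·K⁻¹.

P = nRT/(V − nb) − a n²/V²
nRT/(V − nb) = (2.95)(8.314)(701)/(3.452 − 2.95×0.03055) = 17193/3.3619 = 5114.1 kPa
a n²/V² = (563.3)(2.95)²/(3.452)² = 411.38 kPa
P = 5114.1 − 411.38 = 4703 kPa

P ≈ 4703 kPa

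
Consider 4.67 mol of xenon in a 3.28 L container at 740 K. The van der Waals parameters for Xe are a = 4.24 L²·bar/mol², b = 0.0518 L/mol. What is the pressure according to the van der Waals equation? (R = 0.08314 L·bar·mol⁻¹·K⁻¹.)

P = nRT/(V − nb) − a n²/V²
nRT/(V − nb) = (4.67)(0.08314)(740)/(3.28 − 4.67×0.0518) = 287.32/3.0381 = 94.572 bar
a n²/V² = (4.24)(4.67)²/(3.28)² = 8.5951 bar
P = 94.572 − 8.5951 = 85.98 bar

P ≈ 85.98 bar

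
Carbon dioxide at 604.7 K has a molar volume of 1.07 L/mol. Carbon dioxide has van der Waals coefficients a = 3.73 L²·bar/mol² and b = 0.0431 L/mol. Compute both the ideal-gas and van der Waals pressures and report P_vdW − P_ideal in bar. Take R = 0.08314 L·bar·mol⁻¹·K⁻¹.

Ideal: P_ideal = RT/V_m = (0.08314)(604.7)/1.07 = 46.9858 bar
vdW: P = RT/(V_m − b) − a/V_m² = 50.2748/1.02690 − 3.73/1.14490 = 48.9578 − 3.25793 = 45.6999 bar
ΔP = 45.6999 − 46.9858 = -1.286 bar

ΔP ≈ -1.286 bar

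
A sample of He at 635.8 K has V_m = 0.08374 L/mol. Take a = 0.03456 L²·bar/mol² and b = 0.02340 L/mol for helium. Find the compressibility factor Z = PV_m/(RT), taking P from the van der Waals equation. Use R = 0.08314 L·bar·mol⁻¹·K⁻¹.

Z ≈ 1.380

P = RT/(V_m − b) − a/V_m² = (0.08314)(635.8)/(0.08374 − 0.02340) − 0.03456/(0.08374)²
  = 52.860/0.060340 − 4.9284 = 876.04 − 4.9284 = 871.11 bar
Z = PV_m/(RT) = (871.11)(0.08374)/((0.08314)(635.8)) = 72.947/52.860 = 1.380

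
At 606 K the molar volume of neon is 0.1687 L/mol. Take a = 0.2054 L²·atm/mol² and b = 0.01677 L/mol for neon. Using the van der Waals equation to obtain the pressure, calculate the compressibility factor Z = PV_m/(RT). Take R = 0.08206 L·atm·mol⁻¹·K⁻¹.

Z ≈ 1.086

P = RT/(V_m − b) − a/V_m² = (0.08206)(606)/(0.1687 − 0.01677) − 0.2054/(0.1687)²
  = 49.728/0.15193 − 7.2172 = 327.31 − 7.2172 = 320.09 atm
Z = PV_m/(RT) = (320.09)(0.1687)/((0.08206)(606)) = 53.999/49.728 = 1.086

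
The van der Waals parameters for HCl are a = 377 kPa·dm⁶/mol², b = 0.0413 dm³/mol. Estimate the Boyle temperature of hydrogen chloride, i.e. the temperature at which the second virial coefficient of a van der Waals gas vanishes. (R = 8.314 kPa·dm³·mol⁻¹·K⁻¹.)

For a van der Waals gas the second virial coefficient B₂ = b − a/(RT) vanishes at T_B = a/(Rb).
T_B = 377/(8.314×0.0413) = 377/0.34337 = 1098 K

T_B ≈ 1098 K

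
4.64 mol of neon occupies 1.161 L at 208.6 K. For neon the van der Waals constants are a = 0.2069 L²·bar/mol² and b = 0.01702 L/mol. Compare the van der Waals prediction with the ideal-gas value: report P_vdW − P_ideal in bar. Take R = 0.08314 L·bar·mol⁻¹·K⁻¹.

ΔP ≈ 1.754 bar

Ideal: P_ideal = nRT/V = (4.64)(0.08314)(208.6)/1.161 = 69.3123 bar
vdW: P = nRT/(V − nb) − a n²/V² = 80.4715/1.08203 − 4.45447/1.34792 = 74.3709 − 3.30470 = 71.0662 bar
ΔP = 71.0662 − 69.3123 = 1.754 bar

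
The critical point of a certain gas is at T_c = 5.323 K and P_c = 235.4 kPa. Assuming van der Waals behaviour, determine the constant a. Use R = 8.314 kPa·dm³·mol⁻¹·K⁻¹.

From T_c = 8a/(27Rb) and P_c = a/(27b²): a = 27 R² T_c²/(64 P_c).
a = 27×(8.314)²×(5.323)²/(64×235.4) = 52881/15066 = 3.510 kPa·dm⁶/mol²

a ≈ 3.510 kPa·dm⁶/mol²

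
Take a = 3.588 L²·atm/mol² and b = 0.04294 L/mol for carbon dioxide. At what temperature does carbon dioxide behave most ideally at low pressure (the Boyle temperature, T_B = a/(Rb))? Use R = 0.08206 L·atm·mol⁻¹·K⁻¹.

T_B ≈ 1018 K

For a van der Waals gas the second virial coefficient B₂ = b − a/(RT) vanishes at T_B = a/(Rb).
T_B = 3.588/(0.08206×0.04294) = 3.588/0.0035237 = 1018 K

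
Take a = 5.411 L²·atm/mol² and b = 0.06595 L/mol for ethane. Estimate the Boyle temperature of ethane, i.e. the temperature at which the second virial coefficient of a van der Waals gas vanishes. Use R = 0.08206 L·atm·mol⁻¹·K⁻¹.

T_B ≈ 999.8 K

For a van der Waals gas the second virial coefficient B₂ = b − a/(RT) vanishes at T_B = a/(Rb).
T_B = 5.411/(0.08206×0.06595) = 5.411/0.0054119 = 999.8 K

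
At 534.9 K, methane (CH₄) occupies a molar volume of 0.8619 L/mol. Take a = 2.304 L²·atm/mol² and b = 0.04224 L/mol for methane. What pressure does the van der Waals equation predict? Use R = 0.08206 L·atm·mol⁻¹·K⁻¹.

P ≈ 50.45 atm

P = RT/(V_m − b) − a/V_m²
RT/(V_m − b) = (0.08206)(534.9)/(0.8619 − 0.04224) = 43.894/0.81966 = 53.551 atm
a/V_m² = 2.304/(0.8619)² = 3.1015 atm
P = 53.551 − 3.1015 = 50.45 atm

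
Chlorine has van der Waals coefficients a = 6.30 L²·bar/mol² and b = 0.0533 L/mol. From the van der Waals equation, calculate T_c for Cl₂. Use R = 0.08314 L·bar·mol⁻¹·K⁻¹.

T_c ≈ 421.2 K

For a van der Waals gas, T_c = 8a/(27Rb).
T_c = 8×6.30/(27×0.08314×0.0533) = 50.400/0.11965 = 421.2 K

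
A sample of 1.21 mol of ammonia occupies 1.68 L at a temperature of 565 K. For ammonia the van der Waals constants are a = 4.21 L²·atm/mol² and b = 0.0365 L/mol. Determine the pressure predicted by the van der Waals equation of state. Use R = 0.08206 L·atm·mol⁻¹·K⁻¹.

P = nRT/(V − nb) − a n²/V²
nRT/(V − nb) = (1.21)(0.08206)(565)/(1.68 − 1.21×0.0365) = 56.100/1.6358 = 34.295 atm
a n²/V² = (4.21)(1.21)²/(1.68)² = 2.1839 atm
P = 34.295 − 2.1839 = 32.11 atm

P ≈ 32.11 atm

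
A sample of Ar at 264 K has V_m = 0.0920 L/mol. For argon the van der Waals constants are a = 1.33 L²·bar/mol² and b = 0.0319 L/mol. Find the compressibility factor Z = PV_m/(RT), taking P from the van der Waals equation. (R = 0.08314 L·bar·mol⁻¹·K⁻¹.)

P = RT/(V_m − b) − a/V_m² = (0.08314)(264)/(0.0920 − 0.0319) − 1.33/(0.0920)²
  = 21.949/0.060100 − 157.14 = 365.21 − 157.14 = 208.07 bar
Z = PV_m/(RT) = (208.07)(0.0920)/((0.08314)(264)) = 19.142/21.949 = 0.8721

Z ≈ 0.8721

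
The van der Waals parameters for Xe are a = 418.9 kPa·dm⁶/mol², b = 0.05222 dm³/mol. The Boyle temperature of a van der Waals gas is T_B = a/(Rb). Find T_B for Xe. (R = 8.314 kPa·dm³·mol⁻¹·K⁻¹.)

T_B ≈ 964.9 K

For a van der Waals gas the second virial coefficient B₂ = b − a/(RT) vanishes at T_B = a/(Rb).
T_B = 418.9/(8.314×0.05222) = 418.9/0.43416 = 964.9 K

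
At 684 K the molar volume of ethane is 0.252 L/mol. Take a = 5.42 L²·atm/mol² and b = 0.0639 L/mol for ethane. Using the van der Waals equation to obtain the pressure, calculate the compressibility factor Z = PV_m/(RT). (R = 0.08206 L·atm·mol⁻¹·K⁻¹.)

P = RT/(V_m − b) − a/V_m² = (0.08206)(684)/(0.252 − 0.0639) − 5.42/(0.252)²
  = 56.129/0.18810 − 85.349 = 298.40 − 85.349 = 213.05 atm
Z = PV_m/(RT) = (213.05)(0.252)/((0.08206)(684)) = 53.689/56.129 = 0.9565

Z ≈ 0.9565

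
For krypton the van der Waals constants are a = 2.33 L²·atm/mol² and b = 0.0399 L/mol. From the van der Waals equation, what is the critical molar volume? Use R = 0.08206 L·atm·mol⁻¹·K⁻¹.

For a van der Waals gas, V_m,c = 3b.
V_m,c = 3×0.0399 = 0.1197 L/mol

V_m,c ≈ 0.1197 L/mol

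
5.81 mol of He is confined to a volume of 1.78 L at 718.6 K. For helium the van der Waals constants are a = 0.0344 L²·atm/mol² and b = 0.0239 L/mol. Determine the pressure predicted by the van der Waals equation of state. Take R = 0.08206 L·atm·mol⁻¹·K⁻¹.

P = nRT/(V − nb) − a n²/V²
nRT/(V − nb) = (5.81)(0.08206)(718.6)/(1.78 − 5.81×0.0239) = 342.61/1.6411 = 208.77 atm
a n²/V² = (0.0344)(5.81)²/(1.78)² = 0.36650 atm
P = 208.77 − 0.36650 = 208.4 atm

P ≈ 208.4 atm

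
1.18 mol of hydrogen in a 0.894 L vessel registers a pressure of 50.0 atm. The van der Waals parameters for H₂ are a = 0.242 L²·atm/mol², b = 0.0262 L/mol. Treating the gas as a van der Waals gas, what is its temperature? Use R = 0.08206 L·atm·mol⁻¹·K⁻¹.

T = (P + a n²/V²)(V − nb)/(nR)
P + a n²/V² = 50.0 + (0.242)(1.18)²/(0.894)² = 50.422 atm
V − nb = 0.894 − (1.18)(0.0262) = 0.86308 L
T = (50.422)(0.86308)/((1.18)(0.08206)) = 449.4 K

T ≈ 449.4 K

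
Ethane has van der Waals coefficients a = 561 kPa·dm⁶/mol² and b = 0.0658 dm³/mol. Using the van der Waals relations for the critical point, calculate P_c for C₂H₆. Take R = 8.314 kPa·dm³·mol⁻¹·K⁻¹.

P_c ≈ 4799 kPa

For a van der Waals gas, P_c = a/(27b²).
P_c = 561/(27×(0.0658)²) = 561/0.11690 = 4799 kPa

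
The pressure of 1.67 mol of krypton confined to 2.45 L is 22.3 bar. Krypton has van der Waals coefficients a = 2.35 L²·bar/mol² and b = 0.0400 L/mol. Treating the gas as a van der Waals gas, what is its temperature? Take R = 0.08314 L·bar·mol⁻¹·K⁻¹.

T = (P + a n²/V²)(V − nb)/(nR)
P + a n²/V² = 22.3 + (2.35)(1.67)²/(2.45)² = 23.392 bar
V − nb = 2.45 − (1.67)(0.0400) = 2.3832 L
T = (23.392)(2.3832)/((1.67)(0.08314)) = 401.5 K

T ≈ 401.5 K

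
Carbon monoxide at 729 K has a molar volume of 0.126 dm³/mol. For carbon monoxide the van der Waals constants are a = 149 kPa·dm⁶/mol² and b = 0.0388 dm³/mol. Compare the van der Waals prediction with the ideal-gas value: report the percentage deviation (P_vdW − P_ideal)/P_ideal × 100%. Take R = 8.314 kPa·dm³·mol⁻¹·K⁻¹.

24.98 %

Ideal: P_ideal = RT/V_m = (8.314)(729)/0.126 = 48102.4 kPa
vdW: P = RT/(V_m − b) − a/V_m² = 6060.91/0.0872000 − 149/0.0158760 = 69505.8 − 9385.24 = 60120.6 kPa
% deviation = (60120.6 − 48102.4)/48102.4 × 100% = 24.98%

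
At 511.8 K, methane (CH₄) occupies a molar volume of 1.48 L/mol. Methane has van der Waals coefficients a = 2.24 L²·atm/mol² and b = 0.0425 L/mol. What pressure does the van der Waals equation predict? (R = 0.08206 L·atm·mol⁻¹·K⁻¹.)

P = RT/(V_m − b) − a/V_m²
RT/(V_m − b) = (0.08206)(511.8)/(1.48 − 0.0425) = 41.998/1.4375 = 29.216 atm
a/V_m² = 2.24/(1.48)² = 1.0226 atm
P = 29.216 − 1.0226 = 28.19 atm

P ≈ 28.19 atm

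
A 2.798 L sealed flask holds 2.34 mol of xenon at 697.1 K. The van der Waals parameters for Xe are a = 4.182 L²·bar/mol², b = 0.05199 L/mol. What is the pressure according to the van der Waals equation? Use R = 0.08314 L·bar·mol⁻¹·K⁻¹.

P ≈ 47.75 bar

P = nRT/(V − nb) − a n²/V²
nRT/(V − nb) = (2.34)(0.08314)(697.1)/(2.798 − 2.34×0.05199) = 135.62/2.6763 = 50.674 bar
a n²/V² = (4.182)(2.34)²/(2.798)² = 2.9250 bar
P = 50.674 − 2.9250 = 47.75 bar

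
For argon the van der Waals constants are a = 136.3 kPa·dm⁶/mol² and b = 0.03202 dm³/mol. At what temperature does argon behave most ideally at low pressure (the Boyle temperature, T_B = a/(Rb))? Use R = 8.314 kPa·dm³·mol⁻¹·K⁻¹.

T_B ≈ 512.0 K

For a van der Waals gas the second virial coefficient B₂ = b − a/(RT) vanishes at T_B = a/(Rb).
T_B = 136.3/(8.314×0.03202) = 136.3/0.26621 = 512.0 K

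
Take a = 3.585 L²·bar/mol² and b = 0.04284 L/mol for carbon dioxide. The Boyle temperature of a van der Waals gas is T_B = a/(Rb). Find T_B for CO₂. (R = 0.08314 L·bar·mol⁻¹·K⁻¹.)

T_B ≈ 1007 K

For a van der Waals gas the second virial coefficient B₂ = b − a/(RT) vanishes at T_B = a/(Rb).
T_B = 3.585/(0.08314×0.04284) = 3.585/0.0035617 = 1007 K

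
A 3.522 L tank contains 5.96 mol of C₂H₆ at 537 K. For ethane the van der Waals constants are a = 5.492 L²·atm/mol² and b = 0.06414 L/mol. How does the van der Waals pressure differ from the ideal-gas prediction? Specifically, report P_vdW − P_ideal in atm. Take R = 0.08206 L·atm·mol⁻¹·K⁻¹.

Ideal: P_ideal = nRT/V = (5.96)(0.08206)(537)/3.522 = 74.5698 atm
vdW: P = nRT/(V − nb) − a n²/V² = 262.635/3.13973 − 195.085/12.4045 = 83.6489 − 15.7270 = 67.9219 atm
ΔP = 67.9219 − 74.5698 = -6.648 atm

ΔP ≈ -6.648 atm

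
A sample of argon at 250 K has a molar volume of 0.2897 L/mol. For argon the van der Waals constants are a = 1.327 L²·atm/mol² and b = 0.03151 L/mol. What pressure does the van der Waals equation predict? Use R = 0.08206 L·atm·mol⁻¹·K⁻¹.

P ≈ 63.65 atm

P = RT/(V_m − b) − a/V_m²
RT/(V_m − b) = (0.08206)(250)/(0.2897 − 0.03151) = 20.515/0.25819 = 79.457 atm
a/V_m² = 1.327/(0.2897)² = 15.812 atm
P = 79.457 − 15.812 = 63.65 atm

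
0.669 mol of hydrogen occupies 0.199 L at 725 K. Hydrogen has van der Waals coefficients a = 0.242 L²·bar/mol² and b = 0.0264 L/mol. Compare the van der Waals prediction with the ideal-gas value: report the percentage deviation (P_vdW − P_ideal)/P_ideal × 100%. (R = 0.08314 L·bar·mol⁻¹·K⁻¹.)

8.39 %

Ideal: P_ideal = nRT/V = (0.669)(0.08314)(725)/0.199 = 202.638 bar
vdW: P = nRT/(V − nb) − a n²/V² = 40.3250/0.181338 − 0.108310/0.0396010 = 222.375 − 2.73503 = 219.640 bar
% deviation = (219.640 − 202.638)/202.638 × 100% = 8.39%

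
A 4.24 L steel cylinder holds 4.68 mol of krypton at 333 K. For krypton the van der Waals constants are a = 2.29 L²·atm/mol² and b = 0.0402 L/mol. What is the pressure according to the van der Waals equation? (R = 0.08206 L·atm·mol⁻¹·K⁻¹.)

P = nRT/(V − nb) − a n²/V²
nRT/(V − nb) = (4.68)(0.08206)(333)/(4.24 − 4.68×0.0402) = 127.89/4.0519 = 31.563 atm
a n²/V² = (2.29)(4.68)²/(4.24)² = 2.7899 atm
P = 31.563 − 2.7899 = 28.77 atm

P ≈ 28.77 atm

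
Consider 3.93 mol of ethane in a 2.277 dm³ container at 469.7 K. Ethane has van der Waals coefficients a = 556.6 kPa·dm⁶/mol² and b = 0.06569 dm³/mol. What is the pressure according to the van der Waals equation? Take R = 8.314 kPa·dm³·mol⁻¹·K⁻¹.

P = nRT/(V − nb) − a n²/V²
nRT/(V − nb) = (3.93)(8.314)(469.7)/(2.277 − 3.93×0.06569) = 15347/2.0188 = 7602.0 kPa
a n²/V² = (556.6)(3.93)²/(2.277)² = 1658.1 kPa
P = 7602.0 − 1658.1 = 5944 kPa

P ≈ 5944 kPa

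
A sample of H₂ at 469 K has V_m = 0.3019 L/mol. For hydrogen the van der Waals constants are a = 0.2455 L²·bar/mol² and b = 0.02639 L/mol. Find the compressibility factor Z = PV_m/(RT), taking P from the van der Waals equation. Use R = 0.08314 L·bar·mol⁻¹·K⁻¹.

P = RT/(V_m − b) − a/V_m² = (0.08314)(469)/(0.3019 − 0.02639) − 0.2455/(0.3019)²
  = 38.993/0.27551 − 2.6936 = 141.53 − 2.6936 = 138.84 bar
Z = PV_m/(RT) = (138.84)(0.3019)/((0.08314)(469)) = 41.916/38.993 = 1.075

Z ≈ 1.075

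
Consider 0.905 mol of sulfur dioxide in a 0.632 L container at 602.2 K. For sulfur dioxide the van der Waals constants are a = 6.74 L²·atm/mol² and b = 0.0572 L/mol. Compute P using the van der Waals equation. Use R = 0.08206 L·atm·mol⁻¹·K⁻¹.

P ≈ 63.26 atm

P = nRT/(V − nb) − a n²/V²
nRT/(V − nb) = (0.905)(0.08206)(602.2)/(0.632 − 0.905×0.0572) = 44.722/0.58023 = 77.076 atm
a n²/V² = (6.74)(0.905)²/(0.632)² = 13.820 atm
P = 77.076 − 13.820 = 63.26 atm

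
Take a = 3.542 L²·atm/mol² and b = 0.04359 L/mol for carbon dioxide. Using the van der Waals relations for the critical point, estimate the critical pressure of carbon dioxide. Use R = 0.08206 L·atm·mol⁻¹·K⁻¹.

P_c ≈ 69.04 atm

For a van der Waals gas, P_c = a/(27b²).
P_c = 3.542/(27×(0.04359)²) = 3.542/0.051302 = 69.04 atm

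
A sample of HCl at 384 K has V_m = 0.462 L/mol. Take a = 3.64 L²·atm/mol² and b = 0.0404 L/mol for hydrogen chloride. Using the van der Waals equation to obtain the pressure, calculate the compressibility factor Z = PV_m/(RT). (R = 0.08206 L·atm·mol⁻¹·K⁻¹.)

P = RT/(V_m − b) − a/V_m² = (0.08206)(384)/(0.462 − 0.0404) − 3.64/(0.462)²
  = 31.511/0.42160 − 17.054 = 74.741 − 17.054 = 57.687 atm
Z = PV_m/(RT) = (57.687)(0.462)/((0.08206)(384)) = 26.651/31.511 = 0.8458

Z ≈ 0.8458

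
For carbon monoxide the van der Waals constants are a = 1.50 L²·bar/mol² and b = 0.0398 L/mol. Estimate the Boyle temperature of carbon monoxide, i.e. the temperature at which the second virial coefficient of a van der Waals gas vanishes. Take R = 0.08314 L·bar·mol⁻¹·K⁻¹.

T_B ≈ 453.3 K

For a van der Waals gas the second virial coefficient B₂ = b − a/(RT) vanishes at T_B = a/(Rb).
T_B = 1.50/(0.08314×0.0398) = 1.50/0.0033090 = 453.3 K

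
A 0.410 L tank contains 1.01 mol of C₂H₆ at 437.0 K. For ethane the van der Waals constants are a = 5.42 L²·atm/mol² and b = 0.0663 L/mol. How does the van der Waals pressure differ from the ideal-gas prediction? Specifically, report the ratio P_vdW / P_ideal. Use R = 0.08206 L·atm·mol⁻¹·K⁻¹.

P_vdW / P_ideal ≈ 0.8229

Ideal: P_ideal = nRT/V = (1.01)(0.08206)(437.0)/0.410 = 88.3386 atm
vdW: P = nRT/(V − nb) − a n²/V² = 36.2188/0.343037 − 5.52894/0.168100 = 105.583 − 32.8908 = 72.692 atm
Ratio = 72.692/88.3386 = 0.8229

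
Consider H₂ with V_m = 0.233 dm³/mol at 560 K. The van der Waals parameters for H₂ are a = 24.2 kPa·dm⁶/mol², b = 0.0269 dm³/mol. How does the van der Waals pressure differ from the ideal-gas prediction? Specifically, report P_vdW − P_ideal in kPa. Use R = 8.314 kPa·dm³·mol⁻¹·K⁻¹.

ΔP ≈ 2162 kPa

Ideal: P_ideal = RT/V_m = (8.314)(560)/0.233 = 19982.1 kPa
vdW: P = RT/(V_m − b) − a/V_m² = 4655.84/0.206100 − 24.2/0.0542890 = 22590.2 − 445.762 = 22144.4 kPa
ΔP = 22144.4 − 19982.1 = 2162 kPa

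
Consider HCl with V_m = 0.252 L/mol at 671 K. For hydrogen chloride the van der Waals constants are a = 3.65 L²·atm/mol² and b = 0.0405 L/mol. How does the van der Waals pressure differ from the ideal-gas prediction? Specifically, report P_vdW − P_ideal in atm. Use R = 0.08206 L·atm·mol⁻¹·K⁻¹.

Ideal: P_ideal = RT/V_m = (0.08206)(671)/0.252 = 218.501 atm
vdW: P = RT/(V_m − b) − a/V_m² = 55.0623/0.211500 − 3.65/0.0635040 = 260.342 − 57.4767 = 202.865 atm
ΔP = 202.865 − 218.501 = -15.64 atm

ΔP ≈ -15.64 atm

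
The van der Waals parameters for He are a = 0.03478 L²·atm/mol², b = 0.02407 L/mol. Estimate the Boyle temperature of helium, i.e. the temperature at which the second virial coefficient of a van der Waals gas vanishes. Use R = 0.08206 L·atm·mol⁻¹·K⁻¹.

For a van der Waals gas the second virial coefficient B₂ = b − a/(RT) vanishes at T_B = a/(Rb).
T_B = 0.03478/(0.08206×0.02407) = 0.03478/0.0019752 = 17.61 K

T_B ≈ 17.61 K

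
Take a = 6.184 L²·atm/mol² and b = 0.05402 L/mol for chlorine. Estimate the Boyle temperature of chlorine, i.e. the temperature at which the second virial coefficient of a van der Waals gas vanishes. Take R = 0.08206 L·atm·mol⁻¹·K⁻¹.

For a van der Waals gas the second virial coefficient B₂ = b − a/(RT) vanishes at T_B = a/(Rb).
T_B = 6.184/(0.08206×0.05402) = 6.184/0.0044329 = 1395 K

T_B ≈ 1395 K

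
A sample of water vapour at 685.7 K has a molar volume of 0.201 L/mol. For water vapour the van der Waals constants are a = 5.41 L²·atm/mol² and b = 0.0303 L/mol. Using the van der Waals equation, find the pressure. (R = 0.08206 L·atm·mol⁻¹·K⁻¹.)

P = RT/(V_m − b) − a/V_m²
RT/(V_m − b) = (0.08206)(685.7)/(0.201 − 0.0303) = 56.269/0.17070 = 329.64 atm
a/V_m² = 5.41/(0.201)² = 133.91 atm
P = 329.64 − 133.91 = 195.7 atm

P ≈ 195.7 atm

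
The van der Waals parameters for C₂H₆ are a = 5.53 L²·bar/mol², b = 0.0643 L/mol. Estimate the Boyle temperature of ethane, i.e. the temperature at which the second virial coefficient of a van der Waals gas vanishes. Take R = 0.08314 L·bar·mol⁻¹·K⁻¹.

T_B ≈ 1034 K

For a van der Waals gas the second virial coefficient B₂ = b − a/(RT) vanishes at T_B = a/(Rb).
T_B = 5.53/(0.08314×0.0643) = 5.53/0.0053459 = 1034 K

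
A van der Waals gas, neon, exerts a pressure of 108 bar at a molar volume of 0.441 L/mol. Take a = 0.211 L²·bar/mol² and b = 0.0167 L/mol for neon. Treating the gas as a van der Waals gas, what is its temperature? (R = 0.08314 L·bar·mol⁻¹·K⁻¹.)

T = (P + a/V_m²)(V_m − b)/R
P + a/V_m² = 108 + 0.211/(0.441)² = 109.08 bar
V_m − b = 0.441 − 0.0167 = 0.42430 L/mol
T = (109.08)(0.42430)/0.08314 = 556.7 K

T ≈ 556.7 K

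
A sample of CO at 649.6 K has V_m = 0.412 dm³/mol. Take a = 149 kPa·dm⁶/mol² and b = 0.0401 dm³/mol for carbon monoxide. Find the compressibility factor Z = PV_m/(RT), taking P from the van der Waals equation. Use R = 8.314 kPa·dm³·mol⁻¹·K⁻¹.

P = RT/(V_m − b) − a/V_m² = (8.314)(649.6)/(0.412 − 0.0401) − 149/(0.412)²
  = 5400.8/0.37190 − 877.79 = 14522 − 877.79 = 13644 kPa
Z = PV_m/(RT) = (13644)(0.412)/((8.314)(649.6)) = 5621.3/5400.8 = 1.041

Z ≈ 1.041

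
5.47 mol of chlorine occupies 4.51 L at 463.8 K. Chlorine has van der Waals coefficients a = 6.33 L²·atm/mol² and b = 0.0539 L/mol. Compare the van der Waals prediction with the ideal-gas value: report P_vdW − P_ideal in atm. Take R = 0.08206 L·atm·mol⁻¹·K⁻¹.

ΔP ≈ -6.083 atm

Ideal: P_ideal = nRT/V = (5.47)(0.08206)(463.8)/4.51 = 46.1608 atm
vdW: P = nRT/(V − nb) − a n²/V² = 208.185/4.21517 − 189.399/20.3401 = 49.3895 − 9.31161 = 40.0779 atm
ΔP = 40.0779 − 46.1608 = -6.083 atm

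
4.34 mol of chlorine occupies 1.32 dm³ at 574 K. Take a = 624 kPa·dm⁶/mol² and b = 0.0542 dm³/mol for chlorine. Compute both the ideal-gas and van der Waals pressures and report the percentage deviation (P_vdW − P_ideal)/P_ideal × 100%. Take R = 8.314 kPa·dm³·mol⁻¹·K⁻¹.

Ideal: P_ideal = nRT/V = (4.34)(8.314)(574)/1.32 = 15690.5 kPa
vdW: P = nRT/(V − nb) − a n²/V² = 20711.5/1.08477 − 11753.4/1.74240 = 19093.0 − 6745.52 = 12347.5 kPa
% deviation = (12347.5 − 15690.5)/15690.5 × 100% = -21.31%

-21.31 %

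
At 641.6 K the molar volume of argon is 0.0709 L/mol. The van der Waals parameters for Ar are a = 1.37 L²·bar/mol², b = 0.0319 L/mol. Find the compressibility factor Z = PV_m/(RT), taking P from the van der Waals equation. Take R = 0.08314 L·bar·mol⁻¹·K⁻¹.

Z ≈ 1.456

P = RT/(V_m − b) − a/V_m² = (0.08314)(641.6)/(0.0709 − 0.0319) − 1.37/(0.0709)²
  = 53.343/0.039000 − 272.54 = 1367.8 − 272.54 = 1095.3 bar
Z = PV_m/(RT) = (1095.3)(0.0709)/((0.08314)(641.6)) = 77.657/53.343 = 1.456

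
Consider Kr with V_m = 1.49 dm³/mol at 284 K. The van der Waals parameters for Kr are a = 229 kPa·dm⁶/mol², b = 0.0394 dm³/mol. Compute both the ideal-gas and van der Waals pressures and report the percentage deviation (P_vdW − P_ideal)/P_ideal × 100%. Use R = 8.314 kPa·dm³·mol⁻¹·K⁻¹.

Ideal: P_ideal = RT/V_m = (8.314)(284)/1.49 = 1584.68 kPa
vdW: P = RT/(V_m − b) − a/V_m² = 2361.18/1.45060 − 229/2.22010 = 1627.73 − 103.149 = 1524.58 kPa
% deviation = (1524.58 − 1584.68)/1584.68 × 100% = -3.79%

-3.79 %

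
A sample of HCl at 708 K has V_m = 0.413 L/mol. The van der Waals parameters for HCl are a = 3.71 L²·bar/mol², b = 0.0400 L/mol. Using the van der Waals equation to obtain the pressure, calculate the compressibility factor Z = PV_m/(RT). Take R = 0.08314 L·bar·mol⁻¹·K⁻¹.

Z ≈ 0.9546

P = RT/(V_m − b) − a/V_m² = (0.08314)(708)/(0.413 − 0.0400) − 3.71/(0.413)²
  = 58.863/0.37300 − 21.751 = 157.81 − 21.751 = 136.06 bar
Z = PV_m/(RT) = (136.06)(0.413)/((0.08314)(708)) = 56.193/58.863 = 0.9546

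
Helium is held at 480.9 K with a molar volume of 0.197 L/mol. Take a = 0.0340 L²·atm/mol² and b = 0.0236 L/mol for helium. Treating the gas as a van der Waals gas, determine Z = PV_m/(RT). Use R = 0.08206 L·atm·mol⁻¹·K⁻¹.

Z ≈ 1.132

P = RT/(V_m − b) − a/V_m² = (0.08206)(480.9)/(0.197 − 0.0236) − 0.0340/(0.197)²
  = 39.463/0.17340 − 0.87609 = 227.58 − 0.87609 = 226.70 atm
Z = PV_m/(RT) = (226.70)(0.197)/((0.08206)(480.9)) = 44.660/39.463 = 1.132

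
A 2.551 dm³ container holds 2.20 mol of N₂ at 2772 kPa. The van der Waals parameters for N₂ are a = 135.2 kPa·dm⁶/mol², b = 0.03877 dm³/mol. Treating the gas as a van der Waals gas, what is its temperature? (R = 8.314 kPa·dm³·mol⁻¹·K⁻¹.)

T ≈ 387.2 K

T = (P + a n²/V²)(V − nb)/(nR)
P + a n²/V² = 2772 + (135.2)(2.20)²/(2.551)² = 2872.6 kPa
V − nb = 2.551 − (2.20)(0.03877) = 2.4657 dm³
T = (2872.6)(2.4657)/((2.20)(8.314)) = 387.2 K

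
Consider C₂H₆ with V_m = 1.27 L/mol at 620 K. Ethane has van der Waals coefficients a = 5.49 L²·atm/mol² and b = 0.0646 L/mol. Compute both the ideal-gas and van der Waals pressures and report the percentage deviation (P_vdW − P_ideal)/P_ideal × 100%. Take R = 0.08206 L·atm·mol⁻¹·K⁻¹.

-3.14 %

Ideal: P_ideal = RT/V_m = (0.08206)(620)/1.27 = 40.0608 atm
vdW: P = RT/(V_m − b) − a/V_m² = 50.8772/1.20540 − 5.49/1.61290 = 42.2077 − 3.40381 = 38.8039 atm
% deviation = (38.8039 − 40.0608)/40.0608 × 100% = -3.14%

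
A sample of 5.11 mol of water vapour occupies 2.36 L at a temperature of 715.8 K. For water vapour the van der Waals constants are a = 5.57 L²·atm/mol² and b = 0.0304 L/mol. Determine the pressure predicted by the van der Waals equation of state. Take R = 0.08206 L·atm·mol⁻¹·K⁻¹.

P ≈ 110.0 atm

P = nRT/(V − nb) − a n²/V²
nRT/(V − nb) = (5.11)(0.08206)(715.8)/(2.36 − 5.11×0.0304) = 300.15/2.2047 = 136.14 atm
a n²/V² = (5.57)(5.11)²/(2.36)² = 26.114 atm
P = 136.14 − 26.114 = 110.0 atm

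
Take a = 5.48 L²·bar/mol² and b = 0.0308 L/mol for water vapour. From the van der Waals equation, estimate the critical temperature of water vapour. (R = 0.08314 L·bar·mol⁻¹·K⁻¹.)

For a van der Waals gas, T_c = 8a/(27Rb).
T_c = 8×5.48/(27×0.08314×0.0308) = 43.840/0.069139 = 634.1 K

T_c ≈ 634.1 K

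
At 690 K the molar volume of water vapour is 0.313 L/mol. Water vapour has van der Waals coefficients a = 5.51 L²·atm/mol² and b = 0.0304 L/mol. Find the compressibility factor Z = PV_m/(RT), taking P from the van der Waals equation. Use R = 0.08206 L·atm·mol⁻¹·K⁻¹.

P = RT/(V_m − b) − a/V_m² = (0.08206)(690)/(0.313 − 0.0304) − 5.51/(0.313)²
  = 56.621/0.28260 − 56.242 = 200.36 − 56.242 = 144.12 atm
Z = PV_m/(RT) = (144.12)(0.313)/((0.08206)(690)) = 45.110/56.621 = 0.7967

Z ≈ 0.7967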